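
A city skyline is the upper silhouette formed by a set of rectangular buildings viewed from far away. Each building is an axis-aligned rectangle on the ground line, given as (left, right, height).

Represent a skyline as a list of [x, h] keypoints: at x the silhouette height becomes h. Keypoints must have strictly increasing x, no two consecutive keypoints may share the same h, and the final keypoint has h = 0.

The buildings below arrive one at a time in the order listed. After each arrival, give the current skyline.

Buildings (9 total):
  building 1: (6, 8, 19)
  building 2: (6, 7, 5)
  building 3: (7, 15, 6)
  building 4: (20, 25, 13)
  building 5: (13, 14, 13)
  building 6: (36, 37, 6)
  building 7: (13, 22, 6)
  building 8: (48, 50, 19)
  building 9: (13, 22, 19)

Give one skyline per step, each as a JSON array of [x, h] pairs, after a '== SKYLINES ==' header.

== SKYLINES ==
[[6,19],[8,0]]
[[6,19],[8,0]]
[[6,19],[8,6],[15,0]]
[[6,19],[8,6],[15,0],[20,13],[25,0]]
[[6,19],[8,6],[13,13],[14,6],[15,0],[20,13],[25,0]]
[[6,19],[8,6],[13,13],[14,6],[15,0],[20,13],[25,0],[36,6],[37,0]]
[[6,19],[8,6],[13,13],[14,6],[20,13],[25,0],[36,6],[37,0]]
[[6,19],[8,6],[13,13],[14,6],[20,13],[25,0],[36,6],[37,0],[48,19],[50,0]]
[[6,19],[8,6],[13,19],[22,13],[25,0],[36,6],[37,0],[48,19],[50,0]]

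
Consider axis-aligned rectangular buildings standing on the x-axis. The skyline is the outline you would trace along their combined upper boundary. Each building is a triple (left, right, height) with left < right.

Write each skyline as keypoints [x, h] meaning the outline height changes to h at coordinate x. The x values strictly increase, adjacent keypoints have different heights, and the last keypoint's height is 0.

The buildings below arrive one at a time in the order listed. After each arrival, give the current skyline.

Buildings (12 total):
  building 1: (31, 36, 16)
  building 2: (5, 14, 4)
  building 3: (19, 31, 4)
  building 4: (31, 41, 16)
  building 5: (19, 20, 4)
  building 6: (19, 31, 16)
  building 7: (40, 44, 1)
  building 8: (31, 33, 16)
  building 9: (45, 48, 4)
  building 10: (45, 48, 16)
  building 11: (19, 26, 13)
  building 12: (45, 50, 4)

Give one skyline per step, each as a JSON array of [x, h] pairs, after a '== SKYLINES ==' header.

== SKYLINES ==
[[31,16],[36,0]]
[[5,4],[14,0],[31,16],[36,0]]
[[5,4],[14,0],[19,4],[31,16],[36,0]]
[[5,4],[14,0],[19,4],[31,16],[41,0]]
[[5,4],[14,0],[19,4],[31,16],[41,0]]
[[5,4],[14,0],[19,16],[41,0]]
[[5,4],[14,0],[19,16],[41,1],[44,0]]
[[5,4],[14,0],[19,16],[41,1],[44,0]]
[[5,4],[14,0],[19,16],[41,1],[44,0],[45,4],[48,0]]
[[5,4],[14,0],[19,16],[41,1],[44,0],[45,16],[48,0]]
[[5,4],[14,0],[19,16],[41,1],[44,0],[45,16],[48,0]]
[[5,4],[14,0],[19,16],[41,1],[44,0],[45,16],[48,4],[50,0]]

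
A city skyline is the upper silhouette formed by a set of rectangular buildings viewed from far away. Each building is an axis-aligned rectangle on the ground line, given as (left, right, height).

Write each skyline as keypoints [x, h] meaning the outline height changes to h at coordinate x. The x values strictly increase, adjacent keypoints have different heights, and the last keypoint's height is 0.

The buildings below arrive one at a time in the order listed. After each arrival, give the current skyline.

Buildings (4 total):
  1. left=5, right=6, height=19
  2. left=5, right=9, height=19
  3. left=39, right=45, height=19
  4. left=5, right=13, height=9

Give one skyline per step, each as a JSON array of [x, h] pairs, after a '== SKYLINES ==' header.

== SKYLINES ==
[[5,19],[6,0]]
[[5,19],[9,0]]
[[5,19],[9,0],[39,19],[45,0]]
[[5,19],[9,9],[13,0],[39,19],[45,0]]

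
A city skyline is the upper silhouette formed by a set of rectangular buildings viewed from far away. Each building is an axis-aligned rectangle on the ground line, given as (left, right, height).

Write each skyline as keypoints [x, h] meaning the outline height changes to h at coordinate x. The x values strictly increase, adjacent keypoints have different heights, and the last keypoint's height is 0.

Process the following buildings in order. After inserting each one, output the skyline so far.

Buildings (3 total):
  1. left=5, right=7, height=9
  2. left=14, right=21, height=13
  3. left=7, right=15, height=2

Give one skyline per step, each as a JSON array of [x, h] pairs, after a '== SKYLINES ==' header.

== SKYLINES ==
[[5,9],[7,0]]
[[5,9],[7,0],[14,13],[21,0]]
[[5,9],[7,2],[14,13],[21,0]]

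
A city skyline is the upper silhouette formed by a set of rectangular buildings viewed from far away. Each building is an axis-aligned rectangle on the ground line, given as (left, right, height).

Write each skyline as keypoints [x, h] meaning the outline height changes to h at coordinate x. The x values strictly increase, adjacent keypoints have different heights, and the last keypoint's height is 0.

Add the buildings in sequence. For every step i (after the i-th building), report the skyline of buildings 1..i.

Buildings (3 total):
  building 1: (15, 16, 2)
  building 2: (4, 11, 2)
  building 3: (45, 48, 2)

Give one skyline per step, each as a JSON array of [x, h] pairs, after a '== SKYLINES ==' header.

== SKYLINES ==
[[15,2],[16,0]]
[[4,2],[11,0],[15,2],[16,0]]
[[4,2],[11,0],[15,2],[16,0],[45,2],[48,0]]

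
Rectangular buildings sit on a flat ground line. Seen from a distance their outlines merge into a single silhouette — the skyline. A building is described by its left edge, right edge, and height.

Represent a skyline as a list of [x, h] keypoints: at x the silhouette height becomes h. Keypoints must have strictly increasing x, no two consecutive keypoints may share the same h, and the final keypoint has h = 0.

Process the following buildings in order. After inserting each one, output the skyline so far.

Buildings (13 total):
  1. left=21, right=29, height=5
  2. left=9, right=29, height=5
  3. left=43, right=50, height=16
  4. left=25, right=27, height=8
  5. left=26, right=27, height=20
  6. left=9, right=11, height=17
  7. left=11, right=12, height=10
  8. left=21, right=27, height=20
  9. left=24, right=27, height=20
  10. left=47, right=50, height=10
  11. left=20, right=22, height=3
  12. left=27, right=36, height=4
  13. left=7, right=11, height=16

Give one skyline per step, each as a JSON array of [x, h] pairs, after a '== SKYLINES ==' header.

== SKYLINES ==
[[21,5],[29,0]]
[[9,5],[29,0]]
[[9,5],[29,0],[43,16],[50,0]]
[[9,5],[25,8],[27,5],[29,0],[43,16],[50,0]]
[[9,5],[25,8],[26,20],[27,5],[29,0],[43,16],[50,0]]
[[9,17],[11,5],[25,8],[26,20],[27,5],[29,0],[43,16],[50,0]]
[[9,17],[11,10],[12,5],[25,8],[26,20],[27,5],[29,0],[43,16],[50,0]]
[[9,17],[11,10],[12,5],[21,20],[27,5],[29,0],[43,16],[50,0]]
[[9,17],[11,10],[12,5],[21,20],[27,5],[29,0],[43,16],[50,0]]
[[9,17],[11,10],[12,5],[21,20],[27,5],[29,0],[43,16],[50,0]]
[[9,17],[11,10],[12,5],[21,20],[27,5],[29,0],[43,16],[50,0]]
[[9,17],[11,10],[12,5],[21,20],[27,5],[29,4],[36,0],[43,16],[50,0]]
[[7,16],[9,17],[11,10],[12,5],[21,20],[27,5],[29,4],[36,0],[43,16],[50,0]]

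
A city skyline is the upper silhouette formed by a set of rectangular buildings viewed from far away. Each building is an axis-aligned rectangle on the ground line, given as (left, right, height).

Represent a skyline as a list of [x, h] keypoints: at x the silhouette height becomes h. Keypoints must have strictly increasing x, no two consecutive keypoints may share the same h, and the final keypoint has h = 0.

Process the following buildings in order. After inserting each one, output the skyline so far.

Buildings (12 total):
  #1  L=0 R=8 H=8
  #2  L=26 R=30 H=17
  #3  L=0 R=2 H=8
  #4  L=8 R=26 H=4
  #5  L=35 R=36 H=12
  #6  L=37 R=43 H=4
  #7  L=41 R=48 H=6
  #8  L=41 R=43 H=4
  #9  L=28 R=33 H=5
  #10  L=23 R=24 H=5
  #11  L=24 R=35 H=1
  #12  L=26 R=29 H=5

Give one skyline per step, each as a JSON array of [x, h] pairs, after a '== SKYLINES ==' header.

== SKYLINES ==
[[0,8],[8,0]]
[[0,8],[8,0],[26,17],[30,0]]
[[0,8],[8,0],[26,17],[30,0]]
[[0,8],[8,4],[26,17],[30,0]]
[[0,8],[8,4],[26,17],[30,0],[35,12],[36,0]]
[[0,8],[8,4],[26,17],[30,0],[35,12],[36,0],[37,4],[43,0]]
[[0,8],[8,4],[26,17],[30,0],[35,12],[36,0],[37,4],[41,6],[48,0]]
[[0,8],[8,4],[26,17],[30,0],[35,12],[36,0],[37,4],[41,6],[48,0]]
[[0,8],[8,4],[26,17],[30,5],[33,0],[35,12],[36,0],[37,4],[41,6],[48,0]]
[[0,8],[8,4],[23,5],[24,4],[26,17],[30,5],[33,0],[35,12],[36,0],[37,4],[41,6],[48,0]]
[[0,8],[8,4],[23,5],[24,4],[26,17],[30,5],[33,1],[35,12],[36,0],[37,4],[41,6],[48,0]]
[[0,8],[8,4],[23,5],[24,4],[26,17],[30,5],[33,1],[35,12],[36,0],[37,4],[41,6],[48,0]]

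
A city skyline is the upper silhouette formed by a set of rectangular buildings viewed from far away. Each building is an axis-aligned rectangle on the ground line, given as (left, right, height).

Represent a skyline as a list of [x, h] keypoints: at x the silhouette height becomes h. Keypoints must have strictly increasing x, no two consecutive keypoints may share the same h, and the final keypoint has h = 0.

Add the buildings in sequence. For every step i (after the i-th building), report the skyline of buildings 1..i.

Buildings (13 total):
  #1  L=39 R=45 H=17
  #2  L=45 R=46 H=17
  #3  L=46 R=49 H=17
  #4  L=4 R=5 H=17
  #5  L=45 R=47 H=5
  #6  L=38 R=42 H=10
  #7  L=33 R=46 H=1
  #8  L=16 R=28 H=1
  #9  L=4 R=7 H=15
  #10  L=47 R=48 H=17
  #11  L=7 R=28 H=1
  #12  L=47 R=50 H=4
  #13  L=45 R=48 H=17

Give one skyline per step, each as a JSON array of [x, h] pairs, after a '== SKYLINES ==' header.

== SKYLINES ==
[[39,17],[45,0]]
[[39,17],[46,0]]
[[39,17],[49,0]]
[[4,17],[5,0],[39,17],[49,0]]
[[4,17],[5,0],[39,17],[49,0]]
[[4,17],[5,0],[38,10],[39,17],[49,0]]
[[4,17],[5,0],[33,1],[38,10],[39,17],[49,0]]
[[4,17],[5,0],[16,1],[28,0],[33,1],[38,10],[39,17],[49,0]]
[[4,17],[5,15],[7,0],[16,1],[28,0],[33,1],[38,10],[39,17],[49,0]]
[[4,17],[5,15],[7,0],[16,1],[28,0],[33,1],[38,10],[39,17],[49,0]]
[[4,17],[5,15],[7,1],[28,0],[33,1],[38,10],[39,17],[49,0]]
[[4,17],[5,15],[7,1],[28,0],[33,1],[38,10],[39,17],[49,4],[50,0]]
[[4,17],[5,15],[7,1],[28,0],[33,1],[38,10],[39,17],[49,4],[50,0]]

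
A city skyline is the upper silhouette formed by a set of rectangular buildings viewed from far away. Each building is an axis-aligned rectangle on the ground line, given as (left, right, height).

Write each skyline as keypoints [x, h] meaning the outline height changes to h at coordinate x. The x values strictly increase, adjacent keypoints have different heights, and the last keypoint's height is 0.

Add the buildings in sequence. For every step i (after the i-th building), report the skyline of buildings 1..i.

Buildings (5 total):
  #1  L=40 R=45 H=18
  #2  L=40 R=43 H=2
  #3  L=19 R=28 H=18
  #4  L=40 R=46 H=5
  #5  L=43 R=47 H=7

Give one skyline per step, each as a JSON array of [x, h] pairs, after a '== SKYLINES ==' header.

== SKYLINES ==
[[40,18],[45,0]]
[[40,18],[45,0]]
[[19,18],[28,0],[40,18],[45,0]]
[[19,18],[28,0],[40,18],[45,5],[46,0]]
[[19,18],[28,0],[40,18],[45,7],[47,0]]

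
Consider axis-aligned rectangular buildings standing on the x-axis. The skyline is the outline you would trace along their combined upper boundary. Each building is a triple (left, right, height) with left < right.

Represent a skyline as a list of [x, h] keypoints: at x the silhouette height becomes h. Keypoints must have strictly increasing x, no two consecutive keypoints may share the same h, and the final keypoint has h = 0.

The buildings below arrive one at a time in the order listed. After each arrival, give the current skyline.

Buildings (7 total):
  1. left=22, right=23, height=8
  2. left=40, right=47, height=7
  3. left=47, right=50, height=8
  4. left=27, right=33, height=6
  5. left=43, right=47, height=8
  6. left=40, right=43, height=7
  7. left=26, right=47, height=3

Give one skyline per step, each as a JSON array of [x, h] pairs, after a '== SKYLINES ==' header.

== SKYLINES ==
[[22,8],[23,0]]
[[22,8],[23,0],[40,7],[47,0]]
[[22,8],[23,0],[40,7],[47,8],[50,0]]
[[22,8],[23,0],[27,6],[33,0],[40,7],[47,8],[50,0]]
[[22,8],[23,0],[27,6],[33,0],[40,7],[43,8],[50,0]]
[[22,8],[23,0],[27,6],[33,0],[40,7],[43,8],[50,0]]
[[22,8],[23,0],[26,3],[27,6],[33,3],[40,7],[43,8],[50,0]]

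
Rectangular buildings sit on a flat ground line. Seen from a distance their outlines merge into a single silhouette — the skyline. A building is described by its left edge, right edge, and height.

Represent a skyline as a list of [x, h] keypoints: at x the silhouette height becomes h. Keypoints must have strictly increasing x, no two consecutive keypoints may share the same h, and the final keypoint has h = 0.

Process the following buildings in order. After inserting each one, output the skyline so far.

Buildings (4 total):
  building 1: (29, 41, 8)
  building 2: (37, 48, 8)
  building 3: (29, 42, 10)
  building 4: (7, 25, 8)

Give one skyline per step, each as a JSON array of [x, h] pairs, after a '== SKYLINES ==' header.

== SKYLINES ==
[[29,8],[41,0]]
[[29,8],[48,0]]
[[29,10],[42,8],[48,0]]
[[7,8],[25,0],[29,10],[42,8],[48,0]]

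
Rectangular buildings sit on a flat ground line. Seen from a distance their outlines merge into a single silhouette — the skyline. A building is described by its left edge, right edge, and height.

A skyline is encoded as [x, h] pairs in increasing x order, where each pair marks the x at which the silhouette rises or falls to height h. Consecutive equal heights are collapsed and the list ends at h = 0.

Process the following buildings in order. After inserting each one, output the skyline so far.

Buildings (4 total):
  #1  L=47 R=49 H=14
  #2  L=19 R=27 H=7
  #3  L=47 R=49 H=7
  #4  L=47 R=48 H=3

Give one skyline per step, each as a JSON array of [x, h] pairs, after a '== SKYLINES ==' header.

== SKYLINES ==
[[47,14],[49,0]]
[[19,7],[27,0],[47,14],[49,0]]
[[19,7],[27,0],[47,14],[49,0]]
[[19,7],[27,0],[47,14],[49,0]]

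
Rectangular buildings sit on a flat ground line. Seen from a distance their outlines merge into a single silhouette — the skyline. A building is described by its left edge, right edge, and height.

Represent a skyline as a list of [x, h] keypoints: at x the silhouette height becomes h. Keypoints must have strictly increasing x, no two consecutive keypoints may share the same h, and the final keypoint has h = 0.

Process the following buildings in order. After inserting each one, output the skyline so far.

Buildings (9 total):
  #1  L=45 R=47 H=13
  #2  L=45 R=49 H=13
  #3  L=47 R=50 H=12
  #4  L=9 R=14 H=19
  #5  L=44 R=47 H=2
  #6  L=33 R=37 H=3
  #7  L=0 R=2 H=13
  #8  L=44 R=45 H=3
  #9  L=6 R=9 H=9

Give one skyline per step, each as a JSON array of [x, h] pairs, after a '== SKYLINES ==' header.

== SKYLINES ==
[[45,13],[47,0]]
[[45,13],[49,0]]
[[45,13],[49,12],[50,0]]
[[9,19],[14,0],[45,13],[49,12],[50,0]]
[[9,19],[14,0],[44,2],[45,13],[49,12],[50,0]]
[[9,19],[14,0],[33,3],[37,0],[44,2],[45,13],[49,12],[50,0]]
[[0,13],[2,0],[9,19],[14,0],[33,3],[37,0],[44,2],[45,13],[49,12],[50,0]]
[[0,13],[2,0],[9,19],[14,0],[33,3],[37,0],[44,3],[45,13],[49,12],[50,0]]
[[0,13],[2,0],[6,9],[9,19],[14,0],[33,3],[37,0],[44,3],[45,13],[49,12],[50,0]]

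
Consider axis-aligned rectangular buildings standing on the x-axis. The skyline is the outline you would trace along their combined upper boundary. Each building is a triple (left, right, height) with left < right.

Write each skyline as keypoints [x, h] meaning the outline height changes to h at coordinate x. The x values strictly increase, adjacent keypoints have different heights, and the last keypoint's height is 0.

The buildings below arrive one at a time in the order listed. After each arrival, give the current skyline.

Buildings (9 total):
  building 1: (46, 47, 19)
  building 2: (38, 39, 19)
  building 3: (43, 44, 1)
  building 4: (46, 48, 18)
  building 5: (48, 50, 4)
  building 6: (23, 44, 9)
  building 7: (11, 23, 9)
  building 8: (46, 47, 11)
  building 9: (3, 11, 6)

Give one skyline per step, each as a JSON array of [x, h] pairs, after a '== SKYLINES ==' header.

== SKYLINES ==
[[46,19],[47,0]]
[[38,19],[39,0],[46,19],[47,0]]
[[38,19],[39,0],[43,1],[44,0],[46,19],[47,0]]
[[38,19],[39,0],[43,1],[44,0],[46,19],[47,18],[48,0]]
[[38,19],[39,0],[43,1],[44,0],[46,19],[47,18],[48,4],[50,0]]
[[23,9],[38,19],[39,9],[44,0],[46,19],[47,18],[48,4],[50,0]]
[[11,9],[38,19],[39,9],[44,0],[46,19],[47,18],[48,4],[50,0]]
[[11,9],[38,19],[39,9],[44,0],[46,19],[47,18],[48,4],[50,0]]
[[3,6],[11,9],[38,19],[39,9],[44,0],[46,19],[47,18],[48,4],[50,0]]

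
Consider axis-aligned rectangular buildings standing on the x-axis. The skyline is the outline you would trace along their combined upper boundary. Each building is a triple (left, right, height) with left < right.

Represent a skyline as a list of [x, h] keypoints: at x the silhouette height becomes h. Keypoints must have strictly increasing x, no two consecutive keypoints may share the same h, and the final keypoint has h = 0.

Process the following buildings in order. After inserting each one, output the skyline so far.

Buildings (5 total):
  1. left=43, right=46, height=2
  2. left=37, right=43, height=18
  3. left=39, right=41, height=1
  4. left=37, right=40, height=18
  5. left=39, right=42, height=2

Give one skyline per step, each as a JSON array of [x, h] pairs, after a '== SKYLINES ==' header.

== SKYLINES ==
[[43,2],[46,0]]
[[37,18],[43,2],[46,0]]
[[37,18],[43,2],[46,0]]
[[37,18],[43,2],[46,0]]
[[37,18],[43,2],[46,0]]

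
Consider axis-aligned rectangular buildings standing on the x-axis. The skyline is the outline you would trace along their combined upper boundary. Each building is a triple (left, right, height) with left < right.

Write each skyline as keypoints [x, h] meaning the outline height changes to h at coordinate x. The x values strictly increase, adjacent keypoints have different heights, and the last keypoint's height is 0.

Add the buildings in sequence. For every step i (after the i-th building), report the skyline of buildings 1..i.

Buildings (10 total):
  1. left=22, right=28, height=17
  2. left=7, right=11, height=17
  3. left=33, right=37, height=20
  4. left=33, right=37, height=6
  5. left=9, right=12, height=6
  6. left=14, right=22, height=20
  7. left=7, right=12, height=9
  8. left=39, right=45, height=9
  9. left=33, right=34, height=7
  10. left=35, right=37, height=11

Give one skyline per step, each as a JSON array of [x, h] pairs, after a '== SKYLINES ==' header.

== SKYLINES ==
[[22,17],[28,0]]
[[7,17],[11,0],[22,17],[28,0]]
[[7,17],[11,0],[22,17],[28,0],[33,20],[37,0]]
[[7,17],[11,0],[22,17],[28,0],[33,20],[37,0]]
[[7,17],[11,6],[12,0],[22,17],[28,0],[33,20],[37,0]]
[[7,17],[11,6],[12,0],[14,20],[22,17],[28,0],[33,20],[37,0]]
[[7,17],[11,9],[12,0],[14,20],[22,17],[28,0],[33,20],[37,0]]
[[7,17],[11,9],[12,0],[14,20],[22,17],[28,0],[33,20],[37,0],[39,9],[45,0]]
[[7,17],[11,9],[12,0],[14,20],[22,17],[28,0],[33,20],[37,0],[39,9],[45,0]]
[[7,17],[11,9],[12,0],[14,20],[22,17],[28,0],[33,20],[37,0],[39,9],[45,0]]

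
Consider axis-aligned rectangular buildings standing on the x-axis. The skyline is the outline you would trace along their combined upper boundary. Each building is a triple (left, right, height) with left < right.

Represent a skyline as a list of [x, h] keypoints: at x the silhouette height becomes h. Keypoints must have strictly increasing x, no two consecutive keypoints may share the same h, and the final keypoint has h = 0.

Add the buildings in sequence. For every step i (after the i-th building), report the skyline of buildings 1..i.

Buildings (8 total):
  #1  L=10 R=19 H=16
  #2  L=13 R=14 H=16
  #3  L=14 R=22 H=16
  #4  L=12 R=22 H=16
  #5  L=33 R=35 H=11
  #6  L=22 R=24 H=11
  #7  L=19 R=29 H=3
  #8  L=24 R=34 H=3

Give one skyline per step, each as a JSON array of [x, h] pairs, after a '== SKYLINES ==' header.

== SKYLINES ==
[[10,16],[19,0]]
[[10,16],[19,0]]
[[10,16],[22,0]]
[[10,16],[22,0]]
[[10,16],[22,0],[33,11],[35,0]]
[[10,16],[22,11],[24,0],[33,11],[35,0]]
[[10,16],[22,11],[24,3],[29,0],[33,11],[35,0]]
[[10,16],[22,11],[24,3],[33,11],[35,0]]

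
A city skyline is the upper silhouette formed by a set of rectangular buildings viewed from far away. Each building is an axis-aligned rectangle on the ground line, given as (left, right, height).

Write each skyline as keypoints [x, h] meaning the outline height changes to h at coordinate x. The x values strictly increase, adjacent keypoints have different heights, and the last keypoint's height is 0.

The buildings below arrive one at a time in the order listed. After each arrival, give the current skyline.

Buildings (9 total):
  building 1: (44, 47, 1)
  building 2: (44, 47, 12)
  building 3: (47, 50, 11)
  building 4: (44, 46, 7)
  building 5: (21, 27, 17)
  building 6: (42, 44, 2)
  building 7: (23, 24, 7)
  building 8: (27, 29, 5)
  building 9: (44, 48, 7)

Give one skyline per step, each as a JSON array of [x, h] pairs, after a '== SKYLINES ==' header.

== SKYLINES ==
[[44,1],[47,0]]
[[44,12],[47,0]]
[[44,12],[47,11],[50,0]]
[[44,12],[47,11],[50,0]]
[[21,17],[27,0],[44,12],[47,11],[50,0]]
[[21,17],[27,0],[42,2],[44,12],[47,11],[50,0]]
[[21,17],[27,0],[42,2],[44,12],[47,11],[50,0]]
[[21,17],[27,5],[29,0],[42,2],[44,12],[47,11],[50,0]]
[[21,17],[27,5],[29,0],[42,2],[44,12],[47,11],[50,0]]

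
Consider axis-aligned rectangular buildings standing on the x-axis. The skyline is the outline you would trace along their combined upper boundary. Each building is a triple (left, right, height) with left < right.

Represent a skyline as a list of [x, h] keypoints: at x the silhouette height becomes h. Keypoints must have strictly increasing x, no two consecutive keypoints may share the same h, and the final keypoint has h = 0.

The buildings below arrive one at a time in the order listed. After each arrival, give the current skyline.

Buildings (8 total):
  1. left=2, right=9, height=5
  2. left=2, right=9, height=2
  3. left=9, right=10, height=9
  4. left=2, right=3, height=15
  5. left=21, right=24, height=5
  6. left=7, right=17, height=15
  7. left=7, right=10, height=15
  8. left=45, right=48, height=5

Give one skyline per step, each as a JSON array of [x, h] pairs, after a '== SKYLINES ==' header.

== SKYLINES ==
[[2,5],[9,0]]
[[2,5],[9,0]]
[[2,5],[9,9],[10,0]]
[[2,15],[3,5],[9,9],[10,0]]
[[2,15],[3,5],[9,9],[10,0],[21,5],[24,0]]
[[2,15],[3,5],[7,15],[17,0],[21,5],[24,0]]
[[2,15],[3,5],[7,15],[17,0],[21,5],[24,0]]
[[2,15],[3,5],[7,15],[17,0],[21,5],[24,0],[45,5],[48,0]]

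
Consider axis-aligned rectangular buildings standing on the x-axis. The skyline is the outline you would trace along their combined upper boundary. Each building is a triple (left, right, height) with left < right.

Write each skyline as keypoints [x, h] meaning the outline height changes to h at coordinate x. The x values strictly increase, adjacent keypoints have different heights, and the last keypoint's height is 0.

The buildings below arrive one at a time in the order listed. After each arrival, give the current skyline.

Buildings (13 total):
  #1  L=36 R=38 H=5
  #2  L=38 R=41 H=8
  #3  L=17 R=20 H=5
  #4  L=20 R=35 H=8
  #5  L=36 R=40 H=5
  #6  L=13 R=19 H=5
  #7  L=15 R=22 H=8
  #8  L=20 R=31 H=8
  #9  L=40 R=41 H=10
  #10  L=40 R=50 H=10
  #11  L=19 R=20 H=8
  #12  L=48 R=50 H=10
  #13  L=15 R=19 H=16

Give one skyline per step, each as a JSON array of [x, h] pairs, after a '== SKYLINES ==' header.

== SKYLINES ==
[[36,5],[38,0]]
[[36,5],[38,8],[41,0]]
[[17,5],[20,0],[36,5],[38,8],[41,0]]
[[17,5],[20,8],[35,0],[36,5],[38,8],[41,0]]
[[17,5],[20,8],[35,0],[36,5],[38,8],[41,0]]
[[13,5],[20,8],[35,0],[36,5],[38,8],[41,0]]
[[13,5],[15,8],[35,0],[36,5],[38,8],[41,0]]
[[13,5],[15,8],[35,0],[36,5],[38,8],[41,0]]
[[13,5],[15,8],[35,0],[36,5],[38,8],[40,10],[41,0]]
[[13,5],[15,8],[35,0],[36,5],[38,8],[40,10],[50,0]]
[[13,5],[15,8],[35,0],[36,5],[38,8],[40,10],[50,0]]
[[13,5],[15,8],[35,0],[36,5],[38,8],[40,10],[50,0]]
[[13,5],[15,16],[19,8],[35,0],[36,5],[38,8],[40,10],[50,0]]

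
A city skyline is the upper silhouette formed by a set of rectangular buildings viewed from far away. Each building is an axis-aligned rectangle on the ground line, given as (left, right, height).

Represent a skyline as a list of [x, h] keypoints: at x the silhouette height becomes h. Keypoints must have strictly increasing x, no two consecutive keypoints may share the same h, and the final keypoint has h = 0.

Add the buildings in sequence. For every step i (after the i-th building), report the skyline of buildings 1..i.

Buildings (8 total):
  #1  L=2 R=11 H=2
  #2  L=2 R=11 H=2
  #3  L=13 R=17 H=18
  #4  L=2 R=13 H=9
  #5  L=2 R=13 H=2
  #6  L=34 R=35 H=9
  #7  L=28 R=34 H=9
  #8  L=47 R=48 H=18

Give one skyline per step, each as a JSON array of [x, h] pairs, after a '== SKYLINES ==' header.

== SKYLINES ==
[[2,2],[11,0]]
[[2,2],[11,0]]
[[2,2],[11,0],[13,18],[17,0]]
[[2,9],[13,18],[17,0]]
[[2,9],[13,18],[17,0]]
[[2,9],[13,18],[17,0],[34,9],[35,0]]
[[2,9],[13,18],[17,0],[28,9],[35,0]]
[[2,9],[13,18],[17,0],[28,9],[35,0],[47,18],[48,0]]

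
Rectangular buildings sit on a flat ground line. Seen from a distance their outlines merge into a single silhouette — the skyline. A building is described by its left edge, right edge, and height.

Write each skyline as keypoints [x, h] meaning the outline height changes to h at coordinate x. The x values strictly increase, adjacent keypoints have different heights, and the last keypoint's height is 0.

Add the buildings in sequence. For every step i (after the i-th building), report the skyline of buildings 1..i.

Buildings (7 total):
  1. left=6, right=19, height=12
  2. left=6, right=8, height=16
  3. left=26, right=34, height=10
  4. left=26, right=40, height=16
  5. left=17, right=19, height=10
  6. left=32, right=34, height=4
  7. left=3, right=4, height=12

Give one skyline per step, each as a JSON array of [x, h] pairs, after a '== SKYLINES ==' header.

== SKYLINES ==
[[6,12],[19,0]]
[[6,16],[8,12],[19,0]]
[[6,16],[8,12],[19,0],[26,10],[34,0]]
[[6,16],[8,12],[19,0],[26,16],[40,0]]
[[6,16],[8,12],[19,0],[26,16],[40,0]]
[[6,16],[8,12],[19,0],[26,16],[40,0]]
[[3,12],[4,0],[6,16],[8,12],[19,0],[26,16],[40,0]]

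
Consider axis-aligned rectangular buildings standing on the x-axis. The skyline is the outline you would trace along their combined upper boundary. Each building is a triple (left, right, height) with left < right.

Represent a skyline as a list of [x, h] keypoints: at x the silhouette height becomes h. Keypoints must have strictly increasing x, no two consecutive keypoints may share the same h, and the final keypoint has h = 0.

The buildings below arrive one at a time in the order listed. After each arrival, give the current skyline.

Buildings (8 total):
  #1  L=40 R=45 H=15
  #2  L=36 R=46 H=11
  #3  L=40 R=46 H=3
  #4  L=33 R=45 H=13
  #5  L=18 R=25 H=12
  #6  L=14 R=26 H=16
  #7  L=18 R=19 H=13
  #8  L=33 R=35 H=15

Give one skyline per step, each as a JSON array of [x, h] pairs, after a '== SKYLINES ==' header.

== SKYLINES ==
[[40,15],[45,0]]
[[36,11],[40,15],[45,11],[46,0]]
[[36,11],[40,15],[45,11],[46,0]]
[[33,13],[40,15],[45,11],[46,0]]
[[18,12],[25,0],[33,13],[40,15],[45,11],[46,0]]
[[14,16],[26,0],[33,13],[40,15],[45,11],[46,0]]
[[14,16],[26,0],[33,13],[40,15],[45,11],[46,0]]
[[14,16],[26,0],[33,15],[35,13],[40,15],[45,11],[46,0]]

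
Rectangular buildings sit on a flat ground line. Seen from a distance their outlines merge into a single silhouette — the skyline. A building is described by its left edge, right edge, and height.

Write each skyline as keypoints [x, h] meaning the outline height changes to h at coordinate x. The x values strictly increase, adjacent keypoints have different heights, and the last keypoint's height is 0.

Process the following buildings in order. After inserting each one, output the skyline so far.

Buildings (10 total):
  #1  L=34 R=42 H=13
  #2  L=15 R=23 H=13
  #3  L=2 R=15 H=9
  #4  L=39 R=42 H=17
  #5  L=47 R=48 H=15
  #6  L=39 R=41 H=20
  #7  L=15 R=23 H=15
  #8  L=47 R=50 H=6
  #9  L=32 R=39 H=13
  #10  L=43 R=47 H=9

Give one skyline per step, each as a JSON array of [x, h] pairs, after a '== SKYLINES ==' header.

== SKYLINES ==
[[34,13],[42,0]]
[[15,13],[23,0],[34,13],[42,0]]
[[2,9],[15,13],[23,0],[34,13],[42,0]]
[[2,9],[15,13],[23,0],[34,13],[39,17],[42,0]]
[[2,9],[15,13],[23,0],[34,13],[39,17],[42,0],[47,15],[48,0]]
[[2,9],[15,13],[23,0],[34,13],[39,20],[41,17],[42,0],[47,15],[48,0]]
[[2,9],[15,15],[23,0],[34,13],[39,20],[41,17],[42,0],[47,15],[48,0]]
[[2,9],[15,15],[23,0],[34,13],[39,20],[41,17],[42,0],[47,15],[48,6],[50,0]]
[[2,9],[15,15],[23,0],[32,13],[39,20],[41,17],[42,0],[47,15],[48,6],[50,0]]
[[2,9],[15,15],[23,0],[32,13],[39,20],[41,17],[42,0],[43,9],[47,15],[48,6],[50,0]]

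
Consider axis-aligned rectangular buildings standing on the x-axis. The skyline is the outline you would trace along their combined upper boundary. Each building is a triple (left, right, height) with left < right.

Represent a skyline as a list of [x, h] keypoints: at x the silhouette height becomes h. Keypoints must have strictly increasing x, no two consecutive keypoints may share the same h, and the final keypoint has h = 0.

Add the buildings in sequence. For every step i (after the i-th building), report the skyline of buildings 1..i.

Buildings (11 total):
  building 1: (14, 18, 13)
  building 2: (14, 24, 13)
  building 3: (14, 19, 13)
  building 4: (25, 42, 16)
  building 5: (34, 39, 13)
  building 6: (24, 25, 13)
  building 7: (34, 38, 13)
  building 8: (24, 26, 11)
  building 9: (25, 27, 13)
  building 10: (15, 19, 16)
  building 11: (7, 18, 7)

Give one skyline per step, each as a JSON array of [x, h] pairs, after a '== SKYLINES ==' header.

== SKYLINES ==
[[14,13],[18,0]]
[[14,13],[24,0]]
[[14,13],[24,0]]
[[14,13],[24,0],[25,16],[42,0]]
[[14,13],[24,0],[25,16],[42,0]]
[[14,13],[25,16],[42,0]]
[[14,13],[25,16],[42,0]]
[[14,13],[25,16],[42,0]]
[[14,13],[25,16],[42,0]]
[[14,13],[15,16],[19,13],[25,16],[42,0]]
[[7,7],[14,13],[15,16],[19,13],[25,16],[42,0]]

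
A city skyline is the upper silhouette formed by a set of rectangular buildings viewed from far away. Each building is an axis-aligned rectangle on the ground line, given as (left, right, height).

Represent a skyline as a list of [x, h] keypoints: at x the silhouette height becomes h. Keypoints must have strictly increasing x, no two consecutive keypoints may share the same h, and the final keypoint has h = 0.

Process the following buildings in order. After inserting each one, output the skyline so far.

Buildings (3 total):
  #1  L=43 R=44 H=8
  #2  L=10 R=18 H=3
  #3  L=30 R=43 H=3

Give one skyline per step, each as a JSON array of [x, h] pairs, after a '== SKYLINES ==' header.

== SKYLINES ==
[[43,8],[44,0]]
[[10,3],[18,0],[43,8],[44,0]]
[[10,3],[18,0],[30,3],[43,8],[44,0]]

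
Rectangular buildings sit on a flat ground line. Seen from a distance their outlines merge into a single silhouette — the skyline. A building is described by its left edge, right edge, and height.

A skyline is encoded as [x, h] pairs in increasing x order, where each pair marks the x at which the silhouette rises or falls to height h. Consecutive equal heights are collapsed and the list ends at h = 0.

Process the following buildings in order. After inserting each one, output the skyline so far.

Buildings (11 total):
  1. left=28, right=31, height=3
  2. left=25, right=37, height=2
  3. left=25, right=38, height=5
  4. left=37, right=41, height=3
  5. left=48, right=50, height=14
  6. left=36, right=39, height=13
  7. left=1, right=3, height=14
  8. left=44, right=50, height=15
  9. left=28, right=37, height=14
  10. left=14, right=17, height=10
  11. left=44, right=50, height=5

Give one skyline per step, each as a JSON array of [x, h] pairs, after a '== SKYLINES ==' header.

== SKYLINES ==
[[28,3],[31,0]]
[[25,2],[28,3],[31,2],[37,0]]
[[25,5],[38,0]]
[[25,5],[38,3],[41,0]]
[[25,5],[38,3],[41,0],[48,14],[50,0]]
[[25,5],[36,13],[39,3],[41,0],[48,14],[50,0]]
[[1,14],[3,0],[25,5],[36,13],[39,3],[41,0],[48,14],[50,0]]
[[1,14],[3,0],[25,5],[36,13],[39,3],[41,0],[44,15],[50,0]]
[[1,14],[3,0],[25,5],[28,14],[37,13],[39,3],[41,0],[44,15],[50,0]]
[[1,14],[3,0],[14,10],[17,0],[25,5],[28,14],[37,13],[39,3],[41,0],[44,15],[50,0]]
[[1,14],[3,0],[14,10],[17,0],[25,5],[28,14],[37,13],[39,3],[41,0],[44,15],[50,0]]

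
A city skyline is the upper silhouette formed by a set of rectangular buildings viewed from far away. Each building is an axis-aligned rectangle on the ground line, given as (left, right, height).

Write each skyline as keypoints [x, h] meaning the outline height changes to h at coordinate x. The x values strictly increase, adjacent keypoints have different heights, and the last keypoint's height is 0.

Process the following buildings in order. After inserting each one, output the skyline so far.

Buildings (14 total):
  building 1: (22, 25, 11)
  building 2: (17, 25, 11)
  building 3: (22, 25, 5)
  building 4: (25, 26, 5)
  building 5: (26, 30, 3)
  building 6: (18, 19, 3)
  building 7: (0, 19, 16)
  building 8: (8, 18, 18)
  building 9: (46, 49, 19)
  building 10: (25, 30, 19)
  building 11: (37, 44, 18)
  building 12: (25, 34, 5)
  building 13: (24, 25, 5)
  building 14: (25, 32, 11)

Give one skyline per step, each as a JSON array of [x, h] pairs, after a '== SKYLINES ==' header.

== SKYLINES ==
[[22,11],[25,0]]
[[17,11],[25,0]]
[[17,11],[25,0]]
[[17,11],[25,5],[26,0]]
[[17,11],[25,5],[26,3],[30,0]]
[[17,11],[25,5],[26,3],[30,0]]
[[0,16],[19,11],[25,5],[26,3],[30,0]]
[[0,16],[8,18],[18,16],[19,11],[25,5],[26,3],[30,0]]
[[0,16],[8,18],[18,16],[19,11],[25,5],[26,3],[30,0],[46,19],[49,0]]
[[0,16],[8,18],[18,16],[19,11],[25,19],[30,0],[46,19],[49,0]]
[[0,16],[8,18],[18,16],[19,11],[25,19],[30,0],[37,18],[44,0],[46,19],[49,0]]
[[0,16],[8,18],[18,16],[19,11],[25,19],[30,5],[34,0],[37,18],[44,0],[46,19],[49,0]]
[[0,16],[8,18],[18,16],[19,11],[25,19],[30,5],[34,0],[37,18],[44,0],[46,19],[49,0]]
[[0,16],[8,18],[18,16],[19,11],[25,19],[30,11],[32,5],[34,0],[37,18],[44,0],[46,19],[49,0]]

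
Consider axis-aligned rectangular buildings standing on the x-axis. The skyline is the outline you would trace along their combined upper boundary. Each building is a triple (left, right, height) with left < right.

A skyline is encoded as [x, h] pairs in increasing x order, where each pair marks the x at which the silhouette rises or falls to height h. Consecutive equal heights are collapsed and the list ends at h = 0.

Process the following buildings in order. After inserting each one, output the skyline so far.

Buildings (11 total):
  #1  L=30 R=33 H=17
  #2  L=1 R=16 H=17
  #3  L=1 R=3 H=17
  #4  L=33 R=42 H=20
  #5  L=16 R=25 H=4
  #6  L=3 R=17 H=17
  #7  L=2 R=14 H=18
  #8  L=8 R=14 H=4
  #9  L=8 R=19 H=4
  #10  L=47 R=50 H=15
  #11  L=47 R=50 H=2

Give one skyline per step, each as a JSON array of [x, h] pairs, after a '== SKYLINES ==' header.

== SKYLINES ==
[[30,17],[33,0]]
[[1,17],[16,0],[30,17],[33,0]]
[[1,17],[16,0],[30,17],[33,0]]
[[1,17],[16,0],[30,17],[33,20],[42,0]]
[[1,17],[16,4],[25,0],[30,17],[33,20],[42,0]]
[[1,17],[17,4],[25,0],[30,17],[33,20],[42,0]]
[[1,17],[2,18],[14,17],[17,4],[25,0],[30,17],[33,20],[42,0]]
[[1,17],[2,18],[14,17],[17,4],[25,0],[30,17],[33,20],[42,0]]
[[1,17],[2,18],[14,17],[17,4],[25,0],[30,17],[33,20],[42,0]]
[[1,17],[2,18],[14,17],[17,4],[25,0],[30,17],[33,20],[42,0],[47,15],[50,0]]
[[1,17],[2,18],[14,17],[17,4],[25,0],[30,17],[33,20],[42,0],[47,15],[50,0]]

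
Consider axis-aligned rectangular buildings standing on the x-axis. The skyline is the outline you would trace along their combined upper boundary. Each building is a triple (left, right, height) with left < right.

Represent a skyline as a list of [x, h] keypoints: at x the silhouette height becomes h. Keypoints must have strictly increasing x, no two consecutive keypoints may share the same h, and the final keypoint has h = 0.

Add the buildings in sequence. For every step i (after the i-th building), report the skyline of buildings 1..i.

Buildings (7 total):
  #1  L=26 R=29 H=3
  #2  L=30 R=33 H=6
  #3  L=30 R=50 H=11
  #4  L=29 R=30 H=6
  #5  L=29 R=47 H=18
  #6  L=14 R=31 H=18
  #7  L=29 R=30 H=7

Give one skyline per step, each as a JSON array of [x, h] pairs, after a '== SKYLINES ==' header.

== SKYLINES ==
[[26,3],[29,0]]
[[26,3],[29,0],[30,6],[33,0]]
[[26,3],[29,0],[30,11],[50,0]]
[[26,3],[29,6],[30,11],[50,0]]
[[26,3],[29,18],[47,11],[50,0]]
[[14,18],[47,11],[50,0]]
[[14,18],[47,11],[50,0]]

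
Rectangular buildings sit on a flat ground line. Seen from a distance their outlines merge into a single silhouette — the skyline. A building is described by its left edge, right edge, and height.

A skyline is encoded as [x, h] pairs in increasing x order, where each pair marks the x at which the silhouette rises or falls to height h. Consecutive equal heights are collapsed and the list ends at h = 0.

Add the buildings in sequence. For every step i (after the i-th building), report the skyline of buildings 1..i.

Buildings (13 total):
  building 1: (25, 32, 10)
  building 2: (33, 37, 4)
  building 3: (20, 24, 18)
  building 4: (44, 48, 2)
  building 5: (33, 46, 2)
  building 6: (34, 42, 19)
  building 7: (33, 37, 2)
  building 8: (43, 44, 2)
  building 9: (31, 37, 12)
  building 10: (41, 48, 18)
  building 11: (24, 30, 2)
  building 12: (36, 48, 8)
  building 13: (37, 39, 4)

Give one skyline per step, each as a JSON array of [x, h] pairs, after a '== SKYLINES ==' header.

== SKYLINES ==
[[25,10],[32,0]]
[[25,10],[32,0],[33,4],[37,0]]
[[20,18],[24,0],[25,10],[32,0],[33,4],[37,0]]
[[20,18],[24,0],[25,10],[32,0],[33,4],[37,0],[44,2],[48,0]]
[[20,18],[24,0],[25,10],[32,0],[33,4],[37,2],[48,0]]
[[20,18],[24,0],[25,10],[32,0],[33,4],[34,19],[42,2],[48,0]]
[[20,18],[24,0],[25,10],[32,0],[33,4],[34,19],[42,2],[48,0]]
[[20,18],[24,0],[25,10],[32,0],[33,4],[34,19],[42,2],[48,0]]
[[20,18],[24,0],[25,10],[31,12],[34,19],[42,2],[48,0]]
[[20,18],[24,0],[25,10],[31,12],[34,19],[42,18],[48,0]]
[[20,18],[24,2],[25,10],[31,12],[34,19],[42,18],[48,0]]
[[20,18],[24,2],[25,10],[31,12],[34,19],[42,18],[48,0]]
[[20,18],[24,2],[25,10],[31,12],[34,19],[42,18],[48,0]]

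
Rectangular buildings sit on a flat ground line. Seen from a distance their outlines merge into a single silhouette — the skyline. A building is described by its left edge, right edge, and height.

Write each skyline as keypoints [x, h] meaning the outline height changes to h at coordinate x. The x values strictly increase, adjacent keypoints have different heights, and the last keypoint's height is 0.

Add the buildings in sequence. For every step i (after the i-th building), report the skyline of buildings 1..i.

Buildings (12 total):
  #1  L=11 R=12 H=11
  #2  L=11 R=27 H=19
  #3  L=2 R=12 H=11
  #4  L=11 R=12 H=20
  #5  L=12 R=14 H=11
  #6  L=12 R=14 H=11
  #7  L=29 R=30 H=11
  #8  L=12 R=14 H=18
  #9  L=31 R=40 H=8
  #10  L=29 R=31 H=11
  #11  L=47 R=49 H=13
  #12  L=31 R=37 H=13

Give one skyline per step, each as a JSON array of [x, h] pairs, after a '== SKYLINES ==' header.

== SKYLINES ==
[[11,11],[12,0]]
[[11,19],[27,0]]
[[2,11],[11,19],[27,0]]
[[2,11],[11,20],[12,19],[27,0]]
[[2,11],[11,20],[12,19],[27,0]]
[[2,11],[11,20],[12,19],[27,0]]
[[2,11],[11,20],[12,19],[27,0],[29,11],[30,0]]
[[2,11],[11,20],[12,19],[27,0],[29,11],[30,0]]
[[2,11],[11,20],[12,19],[27,0],[29,11],[30,0],[31,8],[40,0]]
[[2,11],[11,20],[12,19],[27,0],[29,11],[31,8],[40,0]]
[[2,11],[11,20],[12,19],[27,0],[29,11],[31,8],[40,0],[47,13],[49,0]]
[[2,11],[11,20],[12,19],[27,0],[29,11],[31,13],[37,8],[40,0],[47,13],[49,0]]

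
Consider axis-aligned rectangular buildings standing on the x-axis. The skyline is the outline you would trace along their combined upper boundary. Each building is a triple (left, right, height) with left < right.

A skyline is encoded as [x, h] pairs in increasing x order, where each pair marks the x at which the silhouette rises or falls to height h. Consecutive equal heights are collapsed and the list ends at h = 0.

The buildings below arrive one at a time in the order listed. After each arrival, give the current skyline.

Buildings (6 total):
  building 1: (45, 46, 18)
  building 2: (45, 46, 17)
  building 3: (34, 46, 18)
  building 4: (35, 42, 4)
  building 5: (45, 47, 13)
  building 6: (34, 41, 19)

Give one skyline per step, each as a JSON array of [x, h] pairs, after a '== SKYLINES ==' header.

== SKYLINES ==
[[45,18],[46,0]]
[[45,18],[46,0]]
[[34,18],[46,0]]
[[34,18],[46,0]]
[[34,18],[46,13],[47,0]]
[[34,19],[41,18],[46,13],[47,0]]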